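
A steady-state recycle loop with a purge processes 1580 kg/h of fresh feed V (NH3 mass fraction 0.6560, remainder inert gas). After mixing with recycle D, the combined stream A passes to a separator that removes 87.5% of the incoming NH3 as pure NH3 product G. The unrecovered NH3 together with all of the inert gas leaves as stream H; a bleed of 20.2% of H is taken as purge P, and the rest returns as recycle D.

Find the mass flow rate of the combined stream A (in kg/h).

inert gas enters only via V and leaves only via the purge: 1580×0.344 = 0.202×(inert gas in H), and the separator passes all inert gas, so inert gas in A = inert gas in H = 2690.7 kg/h.
NH3 in A: m_A = 1580×0.656 + (1−0.202)·(1−0.875)·m_A, so m_A = 1036.5/0.9002 = 1151.3 kg/h.
A = 1151.3 + 2690.7 = 3842 kg/h.

3842 kg/h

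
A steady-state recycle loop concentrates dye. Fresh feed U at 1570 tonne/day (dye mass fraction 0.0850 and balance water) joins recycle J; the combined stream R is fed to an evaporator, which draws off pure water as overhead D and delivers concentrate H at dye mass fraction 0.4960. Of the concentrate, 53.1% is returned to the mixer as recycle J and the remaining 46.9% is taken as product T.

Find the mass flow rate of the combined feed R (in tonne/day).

Overall dye balance (none leaves overhead): dye in fresh feed = dye in product, i.e. 1570×0.085 = (1−0.531)·H·0.496.
H = 133.45/(0.496×0.469) = 573.67 tonne/day.
Recycle J = 0.531×573.67 = 304.62 tonne/day.
Combined feed R = 1570 + 304.62 = 1874.6 tonne/day.

1875 tonne/day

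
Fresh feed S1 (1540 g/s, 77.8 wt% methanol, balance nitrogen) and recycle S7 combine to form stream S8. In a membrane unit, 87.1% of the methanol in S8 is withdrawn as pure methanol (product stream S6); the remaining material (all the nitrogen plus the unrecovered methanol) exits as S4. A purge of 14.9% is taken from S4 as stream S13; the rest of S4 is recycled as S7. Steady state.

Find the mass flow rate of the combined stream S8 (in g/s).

3640 g/s

nitrogen enters only via S1 and leaves only via the purge: 1540×0.222 = 0.149×(nitrogen in S4), and the membrane unit passes all nitrogen, so nitrogen in S8 = nitrogen in S4 = 2294.5 g/s.
methanol in S8: m_A = 1540×0.778 + (1−0.149)·(1−0.871)·m_A, so m_A = 1198.1/0.8902 = 1345.9 g/s.
S8 = 1345.9 + 2294.5 = 3640.4 g/s.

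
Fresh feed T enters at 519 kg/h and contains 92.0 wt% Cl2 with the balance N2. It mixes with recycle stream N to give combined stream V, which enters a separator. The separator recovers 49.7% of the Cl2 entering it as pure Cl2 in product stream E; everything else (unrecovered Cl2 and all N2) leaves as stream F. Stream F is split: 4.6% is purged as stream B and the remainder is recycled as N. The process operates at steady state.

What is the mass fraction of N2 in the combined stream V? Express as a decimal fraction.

0.4958

N2 enters only via T and leaves only via the purge: 519×0.080 = 0.046×(N2 in F), and the separator passes all N2, so N2 in V = N2 in F = 902.61 kg/h.
Cl2 in V: m_A = 519×0.920 + (1−0.046)·(1−0.497)·m_A, so m_A = 477.48/0.5201 = 917.99 kg/h.
V = 917.99 + 902.61 = 1820.6 kg/h.
N2 fraction in V = 902.61/1820.6 = 0.4958.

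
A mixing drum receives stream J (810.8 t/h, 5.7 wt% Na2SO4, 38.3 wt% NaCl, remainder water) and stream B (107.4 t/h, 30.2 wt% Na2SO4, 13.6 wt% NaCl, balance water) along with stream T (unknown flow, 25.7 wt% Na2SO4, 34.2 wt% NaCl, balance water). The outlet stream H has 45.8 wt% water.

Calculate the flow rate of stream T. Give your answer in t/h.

1647 t/h

Let T be the unknown flow. Total out = 918.2 + T.
water balance: 514.41 + 0.401·T = 0.458·(918.2 + T)
(0.401 − 0.458)·T = 0.458×918.2 − 514.41 = -93.871
T = -93.871 / -0.057 = 1646.9 t/h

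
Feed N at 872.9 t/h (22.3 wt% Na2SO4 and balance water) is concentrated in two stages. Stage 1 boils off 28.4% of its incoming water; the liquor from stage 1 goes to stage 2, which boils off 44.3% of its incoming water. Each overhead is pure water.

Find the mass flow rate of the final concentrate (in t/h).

465.1 t/h

water in feed = 872.9×0.777 = 678.24 t/h.
After stage 1: water left = (1−0.284)×678.24 = 485.62; stream total = 680.28 t/h.
After stage 2: water left = (1−0.443)×485.62 = 270.49; final concentrate = 465.15 t/h.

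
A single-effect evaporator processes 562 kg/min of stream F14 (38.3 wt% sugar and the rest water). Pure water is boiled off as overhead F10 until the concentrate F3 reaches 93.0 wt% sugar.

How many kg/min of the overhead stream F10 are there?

330.6 kg/min

sugar is conserved: 562×0.383 = 215.25 kg/min all reports to the concentrate.
Concentrate = 215.25/(target fraction) = 231.45 kg/min.
Overhead = 562 − 231.45 = 330.55 kg/min.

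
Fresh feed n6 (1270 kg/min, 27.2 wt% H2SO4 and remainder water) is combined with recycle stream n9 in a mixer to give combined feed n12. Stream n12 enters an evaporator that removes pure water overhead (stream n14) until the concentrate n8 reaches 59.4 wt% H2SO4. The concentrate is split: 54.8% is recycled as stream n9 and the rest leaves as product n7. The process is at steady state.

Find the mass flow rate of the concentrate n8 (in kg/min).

Overall H2SO4 balance (none leaves overhead): H2SO4 in fresh feed = H2SO4 in product, i.e. 1270×0.272 = (1−0.548)·n8·0.594.
n8 = 345.44/(0.594×0.452) = 1286.6 kg/min.

1287 kg/min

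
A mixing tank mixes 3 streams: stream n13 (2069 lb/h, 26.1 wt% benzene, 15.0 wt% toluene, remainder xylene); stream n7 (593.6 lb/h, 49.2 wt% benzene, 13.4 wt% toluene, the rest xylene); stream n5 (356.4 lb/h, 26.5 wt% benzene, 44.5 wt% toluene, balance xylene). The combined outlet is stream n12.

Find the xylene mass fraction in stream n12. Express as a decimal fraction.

Total flow out = 2069 + 593.6 + 356.4 = 3019 lb/h.
xylene in = 2069×0.589 + 593.6×0.374 + 356.4×0.290 = 1544 lb/h.
xylene mass fraction in n12 = 1544/3019 = 0.511.

0.511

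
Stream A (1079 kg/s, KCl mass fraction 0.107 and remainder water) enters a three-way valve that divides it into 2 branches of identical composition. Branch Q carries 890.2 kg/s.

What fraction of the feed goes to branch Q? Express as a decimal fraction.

0.825

Fraction to Q = 890.2/1079 = 0.8250.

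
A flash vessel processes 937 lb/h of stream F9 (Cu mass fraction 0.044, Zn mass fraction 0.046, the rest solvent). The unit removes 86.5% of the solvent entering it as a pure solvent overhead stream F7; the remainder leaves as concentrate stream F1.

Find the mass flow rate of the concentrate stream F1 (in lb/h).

solvent entering = 937×0.910 = 852.67 lb/h; overhead removed = 0.865×852.67 = 737.56 lb/h.
Concentrate = 937 − 737.56 = 199.44 lb/h.

199.4 lb/h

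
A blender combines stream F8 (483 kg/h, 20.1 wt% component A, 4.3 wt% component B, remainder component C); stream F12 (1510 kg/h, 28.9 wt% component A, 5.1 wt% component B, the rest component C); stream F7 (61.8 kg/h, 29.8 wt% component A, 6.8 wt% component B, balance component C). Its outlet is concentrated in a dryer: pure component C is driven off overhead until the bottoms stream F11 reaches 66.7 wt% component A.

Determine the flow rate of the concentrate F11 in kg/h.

827.4 kg/h

component A entering = 483×0.201 + 1510×0.289 + 61.8×0.298 = 551.89 kg/h.
All component A reports to F11, so F11 = 551.89/0.667 = 827.42 kg/h.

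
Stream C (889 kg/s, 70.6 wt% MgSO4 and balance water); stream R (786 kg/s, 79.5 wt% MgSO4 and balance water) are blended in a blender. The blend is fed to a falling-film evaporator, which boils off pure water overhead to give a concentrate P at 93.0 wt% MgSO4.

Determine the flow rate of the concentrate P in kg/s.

MgSO4 entering = 889×0.706 + 786×0.795 = 1252.5 kg/s.
All MgSO4 reports to P, so P = 1252.5/0.930 = 1346.8 kg/s.

1347 kg/s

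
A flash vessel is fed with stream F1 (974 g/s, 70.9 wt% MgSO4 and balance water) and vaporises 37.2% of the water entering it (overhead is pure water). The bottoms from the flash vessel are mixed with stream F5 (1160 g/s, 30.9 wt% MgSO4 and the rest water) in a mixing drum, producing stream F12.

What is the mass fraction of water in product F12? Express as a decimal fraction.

0.483

Vapour removed = 0.372×0.291×974 = 105.44 g/s; concentrate = 868.56 g/s.
water reaching the mixer = 178 (from concentrate) + 1160×0.691 = 979.56 g/s.
Product flow = 868.56 + 1160 = 2028.6 g/s; water fraction = 0.483.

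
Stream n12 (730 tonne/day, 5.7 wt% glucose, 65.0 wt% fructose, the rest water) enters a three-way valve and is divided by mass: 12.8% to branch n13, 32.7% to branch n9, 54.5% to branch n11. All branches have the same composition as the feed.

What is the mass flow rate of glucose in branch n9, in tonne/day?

13.61 tonne/day

Branch n9 total = 0.327×730 = 238.71 tonne/day.
glucose in n9 = 0.057×238.71 = 13.606 tonne/day.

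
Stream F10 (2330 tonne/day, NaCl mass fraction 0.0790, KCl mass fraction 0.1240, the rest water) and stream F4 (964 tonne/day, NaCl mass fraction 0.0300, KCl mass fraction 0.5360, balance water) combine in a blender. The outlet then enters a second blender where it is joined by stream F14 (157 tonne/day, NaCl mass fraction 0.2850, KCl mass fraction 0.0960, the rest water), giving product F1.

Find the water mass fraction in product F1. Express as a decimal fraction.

Overall, product flow = 3451 tonne/day.
water in = 2330×0.797 + 964×0.434 + 157×0.619 = 2372.6 tonne/day.
water fraction in F1 = 0.6875.

0.6875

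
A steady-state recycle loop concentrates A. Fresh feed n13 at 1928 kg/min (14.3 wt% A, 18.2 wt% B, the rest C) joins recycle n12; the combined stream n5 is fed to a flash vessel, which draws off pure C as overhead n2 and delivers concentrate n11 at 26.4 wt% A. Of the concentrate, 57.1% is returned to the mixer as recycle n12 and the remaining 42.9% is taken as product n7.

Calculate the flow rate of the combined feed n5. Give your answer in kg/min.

3318 kg/min

Overall A balance (none leaves overhead): A in fresh feed = A in product, i.e. 1928×0.143 = (1−0.571)·n11·0.264.
n11 = 275.7/(0.264×0.429) = 2434.3 kg/min.
Recycle n12 = 0.571×2434.3 = 1390 kg/min.
Combined feed n5 = 1928 + 1390 = 3318 kg/min.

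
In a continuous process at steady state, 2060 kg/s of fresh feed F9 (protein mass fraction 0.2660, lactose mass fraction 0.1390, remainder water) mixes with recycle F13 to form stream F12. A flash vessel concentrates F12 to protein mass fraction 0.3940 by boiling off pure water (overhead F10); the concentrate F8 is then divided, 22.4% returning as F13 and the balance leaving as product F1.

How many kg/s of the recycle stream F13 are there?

Overall protein balance (none leaves overhead): protein in fresh feed = protein in product, i.e. 2060×0.266 = (1−0.224)·F8·0.394.
F8 = 547.96/(0.394×0.776) = 1792.2 kg/s.
Recycle F13 = 0.224×1792.2 = 401.46 kg/s.

401.5 kg/s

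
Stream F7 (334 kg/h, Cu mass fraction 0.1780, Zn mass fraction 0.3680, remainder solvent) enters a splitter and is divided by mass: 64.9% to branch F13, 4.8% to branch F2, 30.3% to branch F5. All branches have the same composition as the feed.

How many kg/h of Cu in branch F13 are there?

38.58 kg/h

Branch F13 total = 0.649×334 = 216.77 kg/h.
Cu in F13 = 0.178×216.77 = 38.584 kg/h.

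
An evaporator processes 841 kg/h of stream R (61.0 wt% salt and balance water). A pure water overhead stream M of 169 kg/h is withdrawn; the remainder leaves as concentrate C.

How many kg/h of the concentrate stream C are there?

672 kg/h

Concentrate = 841 − 169 = 672 kg/h.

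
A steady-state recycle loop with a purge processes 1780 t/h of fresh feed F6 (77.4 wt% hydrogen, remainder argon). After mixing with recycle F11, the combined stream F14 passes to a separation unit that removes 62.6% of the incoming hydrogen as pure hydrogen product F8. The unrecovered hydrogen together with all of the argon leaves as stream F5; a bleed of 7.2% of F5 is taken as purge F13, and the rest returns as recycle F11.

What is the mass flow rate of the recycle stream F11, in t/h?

argon enters only via F6 and leaves only via the purge: 1780×0.226 = 0.072×(argon in F5), and the separation unit passes all argon, so argon in F14 = argon in F5 = 5587.2 t/h.
hydrogen in F14: m_A = 1780×0.774 + (1−0.072)·(1−0.626)·m_A, so m_A = 1377.7/0.6529 = 2110.1 t/h.
F5 = (1−0.626)×2110.1 + 5587.2 = 6376.4 t/h.
Recycle F11 = (1−0.072)×6376.4 = 5917.3 t/h.

5917 t/h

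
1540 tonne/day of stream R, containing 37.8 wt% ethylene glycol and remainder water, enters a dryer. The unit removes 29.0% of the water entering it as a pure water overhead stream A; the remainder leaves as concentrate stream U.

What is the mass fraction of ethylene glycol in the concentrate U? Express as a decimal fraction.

0.4612

ethylene glycol is not removed: 1540×0.378 = 582.12 tonne/day of ethylene glycol enters U.
water entering = 1540×0.622 = 957.88 tonne/day; overhead removed = 0.290×957.88 = 277.79 tonne/day.
Concentrate = 1540 − 277.79 = 1262.2 tonne/day.
Mass fraction = 582.12/1262.2 = 0.4612.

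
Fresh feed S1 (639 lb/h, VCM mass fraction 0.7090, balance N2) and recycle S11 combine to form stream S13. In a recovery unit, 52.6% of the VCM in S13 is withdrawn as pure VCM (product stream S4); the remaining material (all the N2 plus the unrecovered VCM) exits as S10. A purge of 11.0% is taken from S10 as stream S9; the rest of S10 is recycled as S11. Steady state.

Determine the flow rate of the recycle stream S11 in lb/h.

N2 enters only via S1 and leaves only via the purge: 639×0.291 = 0.110×(N2 in S10), and the recovery unit passes all N2, so N2 in S13 = N2 in S10 = 1690.4 lb/h.
VCM in S13: m_A = 639×0.709 + (1−0.110)·(1−0.526)·m_A, so m_A = 453.05/0.5781 = 783.64 lb/h.
S10 = (1−0.526)×783.64 + 1690.4 = 2061.9 lb/h.
Recycle S11 = (1−0.110)×2061.9 = 1835.1 lb/h.

1835 lb/h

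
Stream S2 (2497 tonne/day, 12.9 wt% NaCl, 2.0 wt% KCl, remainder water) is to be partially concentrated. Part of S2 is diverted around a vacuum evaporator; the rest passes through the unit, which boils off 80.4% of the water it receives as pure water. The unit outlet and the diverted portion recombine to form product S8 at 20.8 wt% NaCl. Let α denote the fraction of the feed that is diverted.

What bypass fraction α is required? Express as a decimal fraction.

0.445

All 2497×0.129 = 322.11 tonne/day of NaCl reaches S8, so S8 = 322.11/0.208 = 1548.6 tonne/day and vapour = 948.38 tonne/day.
The evaporator receives (1−α)·2497 of feed at 0.851 water and removes 0.804 of that water:
0.804×0.851×(1−α)×2497 = 948.38
(1−α) = 948.38/1708.5 = 0.5551;  α = 0.4449.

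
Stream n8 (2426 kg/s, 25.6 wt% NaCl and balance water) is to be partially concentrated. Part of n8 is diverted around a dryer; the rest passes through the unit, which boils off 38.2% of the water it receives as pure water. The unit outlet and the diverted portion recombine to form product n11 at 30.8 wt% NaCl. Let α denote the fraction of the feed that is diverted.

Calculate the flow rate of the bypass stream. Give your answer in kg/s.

All 2426×0.256 = 621.06 kg/s of NaCl reaches n11, so n11 = 621.06/0.308 = 2016.4 kg/s and vapour = 409.58 kg/s.
The evaporator receives (1−α)·2426 of feed at 0.744 water and removes 0.382 of that water:
0.382×0.744×(1−α)×2426 = 409.58
(1−α) = 409.58/689.49 = 0.5940;  α = 0.4060.
Bypass flow = 0.4060×2426 = 984.86 kg/s.

984.9 kg/s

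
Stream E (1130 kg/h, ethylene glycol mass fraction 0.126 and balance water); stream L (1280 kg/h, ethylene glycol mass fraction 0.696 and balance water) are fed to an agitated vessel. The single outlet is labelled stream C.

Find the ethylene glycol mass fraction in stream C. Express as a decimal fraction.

Total flow out = 1130 + 1280 = 2410 kg/h.
ethylene glycol in = 1130×0.126 + 1280×0.696 = 1033.3 kg/h.
ethylene glycol mass fraction in C = 1033.3/2410 = 0.429.

0.429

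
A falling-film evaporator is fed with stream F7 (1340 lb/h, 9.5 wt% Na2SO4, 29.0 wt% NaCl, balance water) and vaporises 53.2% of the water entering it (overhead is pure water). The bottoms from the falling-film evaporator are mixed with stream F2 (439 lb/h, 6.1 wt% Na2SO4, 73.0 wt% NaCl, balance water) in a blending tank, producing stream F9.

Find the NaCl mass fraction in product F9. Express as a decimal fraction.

Vapour removed = 0.532×0.615×1340 = 438.42 lb/h; concentrate = 901.58 lb/h.
NaCl reaching the mixer = 388.6 (from concentrate) + 439×0.730 = 709.07 lb/h.
Product flow = 901.58 + 439 = 1340.6 lb/h; NaCl fraction = 0.5289.

0.5289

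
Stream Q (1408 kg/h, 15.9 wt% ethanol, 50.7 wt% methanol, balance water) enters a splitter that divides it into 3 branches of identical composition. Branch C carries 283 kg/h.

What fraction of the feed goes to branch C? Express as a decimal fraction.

Fraction to C = 283/1408 = 0.2010.

0.201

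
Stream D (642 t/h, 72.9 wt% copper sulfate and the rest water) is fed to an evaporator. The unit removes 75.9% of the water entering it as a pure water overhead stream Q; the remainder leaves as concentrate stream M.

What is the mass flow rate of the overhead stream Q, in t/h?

132.1 t/h

water entering = 642×0.271 = 173.98 t/h; overhead removed = 0.759×173.98 = 132.05 t/h.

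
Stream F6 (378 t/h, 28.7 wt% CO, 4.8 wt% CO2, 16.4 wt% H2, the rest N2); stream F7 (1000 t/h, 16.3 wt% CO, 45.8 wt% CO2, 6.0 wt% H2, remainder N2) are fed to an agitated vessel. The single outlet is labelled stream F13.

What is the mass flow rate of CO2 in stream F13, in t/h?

CO2 out = CO2 in = 378×0.048 + 1000×0.458 = 476.14 t/h.

476.1 t/h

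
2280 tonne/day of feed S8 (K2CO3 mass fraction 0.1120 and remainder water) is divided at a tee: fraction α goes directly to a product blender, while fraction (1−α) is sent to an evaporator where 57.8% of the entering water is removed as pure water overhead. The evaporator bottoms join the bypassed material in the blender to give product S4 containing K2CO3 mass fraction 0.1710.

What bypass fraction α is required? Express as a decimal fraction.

All 2280×0.112 = 255.36 tonne/day of K2CO3 reaches S4, so S4 = 255.36/0.171 = 1493.3 tonne/day and vapour = 786.67 tonne/day.
The evaporator receives (1−α)·2280 of feed at 0.888 water and removes 0.578 of that water:
0.578×0.888×(1−α)×2280 = 786.67
(1−α) = 786.67/1170.2 = 0.6722;  α = 0.3278.

0.328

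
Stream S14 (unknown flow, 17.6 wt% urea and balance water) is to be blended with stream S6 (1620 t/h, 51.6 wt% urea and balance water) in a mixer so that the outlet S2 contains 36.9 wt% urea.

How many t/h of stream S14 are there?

1234 t/h

Let S14 be the unknown flow. Total out = 1620 + S14.
urea balance: 835.92 + 0.176·S14 = 0.369·(1620 + S14)
(0.176 − 0.369)·S14 = 0.369×1620 − 835.92 = -238.14
S14 = -238.14 / -0.193 = 1233.9 t/h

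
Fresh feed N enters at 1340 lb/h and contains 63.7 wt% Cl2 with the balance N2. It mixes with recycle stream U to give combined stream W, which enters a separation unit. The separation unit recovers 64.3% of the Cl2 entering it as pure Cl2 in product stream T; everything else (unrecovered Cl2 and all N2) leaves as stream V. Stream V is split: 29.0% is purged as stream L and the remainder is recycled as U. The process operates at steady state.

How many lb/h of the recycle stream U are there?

1481 lb/h

N2 enters only via N and leaves only via the purge: 1340×0.363 = 0.290×(N2 in V), and the separation unit passes all N2, so N2 in W = N2 in V = 1677.3 lb/h.
Cl2 in W: m_A = 1340×0.637 + (1−0.290)·(1−0.643)·m_A, so m_A = 853.58/0.7465 = 1143.4 lb/h.
V = (1−0.643)×1143.4 + 1677.3 = 2085.5 lb/h.
Recycle U = (1−0.290)×2085.5 = 1480.7 lb/h.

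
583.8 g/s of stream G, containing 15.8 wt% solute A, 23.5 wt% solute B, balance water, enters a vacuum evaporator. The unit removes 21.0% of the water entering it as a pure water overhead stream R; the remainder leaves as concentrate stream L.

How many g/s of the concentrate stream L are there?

water entering = 583.8×0.607 = 354.37 g/s; overhead removed = 0.210×354.37 = 74.417 g/s.
Concentrate = 583.8 − 74.417 = 509.38 g/s.

509.4 g/s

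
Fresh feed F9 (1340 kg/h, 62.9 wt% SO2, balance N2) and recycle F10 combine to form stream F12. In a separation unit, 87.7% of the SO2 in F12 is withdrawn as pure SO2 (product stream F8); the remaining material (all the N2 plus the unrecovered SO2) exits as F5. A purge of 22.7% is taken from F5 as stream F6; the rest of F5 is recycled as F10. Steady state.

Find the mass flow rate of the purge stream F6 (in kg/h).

523.1 kg/h

N2 enters only via F9 and leaves only via the purge: 1340×0.371 = 0.227×(N2 in F5), and the separation unit passes all N2, so N2 in F12 = N2 in F5 = 2190 kg/h.
SO2 in F12: m_A = 1340×0.629 + (1−0.227)·(1−0.877)·m_A, so m_A = 842.86/0.9049 = 931.42 kg/h.
F5 = (1−0.877)×931.42 + 2190 = 2304.6 kg/h.
Purge F6 = 0.227×2304.6 = 523.15 kg/h.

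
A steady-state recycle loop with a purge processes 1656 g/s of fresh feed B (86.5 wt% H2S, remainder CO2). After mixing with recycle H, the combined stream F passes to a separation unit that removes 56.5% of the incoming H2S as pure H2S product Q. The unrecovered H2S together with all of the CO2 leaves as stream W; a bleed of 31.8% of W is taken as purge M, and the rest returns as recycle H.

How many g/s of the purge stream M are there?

505.3 g/s

CO2 enters only via B and leaves only via the purge: 1656×0.135 = 0.318×(CO2 in W), and the separation unit passes all CO2, so CO2 in F = CO2 in W = 703.02 g/s.
H2S in F: m_A = 1656×0.865 + (1−0.318)·(1−0.565)·m_A, so m_A = 1432.4/0.7033 = 2036.7 g/s.
W = (1−0.565)×2036.7 + 703.02 = 1589 g/s.
Purge M = 0.318×1589 = 505.29 g/s.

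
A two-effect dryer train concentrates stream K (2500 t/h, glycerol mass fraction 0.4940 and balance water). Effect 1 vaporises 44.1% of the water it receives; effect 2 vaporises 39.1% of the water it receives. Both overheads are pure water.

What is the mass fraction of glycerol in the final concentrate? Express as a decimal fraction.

water in feed = 2500×0.506 = 1265 t/h.
After stage 1: water left = (1−0.441)×1265 = 707.13; stream total = 1942.1 t/h.
After stage 2: water left = (1−0.391)×707.13 = 430.65; final concentrate = 1665.6 t/h.
glycerol fraction = 1235/1665.6 = 0.7415.

0.7415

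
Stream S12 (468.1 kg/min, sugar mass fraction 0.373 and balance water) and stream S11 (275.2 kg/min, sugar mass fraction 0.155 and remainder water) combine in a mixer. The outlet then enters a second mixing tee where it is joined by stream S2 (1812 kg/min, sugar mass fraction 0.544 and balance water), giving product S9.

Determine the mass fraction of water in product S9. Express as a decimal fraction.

Overall, product flow = 2555.3 kg/min.
water in = 468.1×0.627 + 275.2×0.845 + 1812×0.456 = 1352.3 kg/min.
water fraction in S9 = 0.529.

0.529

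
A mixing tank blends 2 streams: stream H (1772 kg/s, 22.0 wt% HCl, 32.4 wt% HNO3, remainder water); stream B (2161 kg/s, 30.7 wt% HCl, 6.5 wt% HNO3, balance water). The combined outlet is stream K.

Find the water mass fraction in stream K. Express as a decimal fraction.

0.5505

Total flow out = 1772 + 2161 = 3933 kg/s.
water in = 1772×0.456 + 2161×0.628 = 2165.1 kg/s.
water mass fraction in K = 2165.1/3933 = 0.5505.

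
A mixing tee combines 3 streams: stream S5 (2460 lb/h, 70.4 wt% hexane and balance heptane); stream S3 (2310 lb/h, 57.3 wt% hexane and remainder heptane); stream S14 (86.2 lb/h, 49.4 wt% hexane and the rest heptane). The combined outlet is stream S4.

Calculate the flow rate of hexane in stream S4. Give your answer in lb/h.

hexane out = hexane in = 2460×0.704 + 2310×0.573 + 86.2×0.494 = 3098.1 lb/h.

3098 lb/h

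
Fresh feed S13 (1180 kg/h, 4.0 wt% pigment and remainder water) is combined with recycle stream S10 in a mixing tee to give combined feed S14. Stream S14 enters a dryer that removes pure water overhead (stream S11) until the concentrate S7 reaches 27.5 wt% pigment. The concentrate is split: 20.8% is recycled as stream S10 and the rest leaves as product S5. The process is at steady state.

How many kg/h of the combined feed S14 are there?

1225 kg/h

Overall pigment balance (none leaves overhead): pigment in fresh feed = pigment in product, i.e. 1180×0.040 = (1−0.208)·S7·0.275.
S7 = 47.2/(0.275×0.792) = 216.71 kg/h.
Recycle S10 = 0.208×216.71 = 45.076 kg/h.
Combined feed S14 = 1180 + 45.076 = 1225.1 kg/h.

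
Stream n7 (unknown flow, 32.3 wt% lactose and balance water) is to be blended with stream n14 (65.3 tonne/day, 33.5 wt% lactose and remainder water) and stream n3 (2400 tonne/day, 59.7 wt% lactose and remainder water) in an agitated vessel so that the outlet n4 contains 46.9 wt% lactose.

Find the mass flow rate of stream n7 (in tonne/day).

2044 tonne/day

Let n7 be the unknown flow. Total out = 2465.3 + n7.
lactose balance: 1454.7 + 0.323·n7 = 0.469·(2465.3 + n7)
(0.323 − 0.469)·n7 = 0.469×2465.3 − 1454.7 = -298.45
n7 = -298.45 / -0.146 = 2044.2 tonne/day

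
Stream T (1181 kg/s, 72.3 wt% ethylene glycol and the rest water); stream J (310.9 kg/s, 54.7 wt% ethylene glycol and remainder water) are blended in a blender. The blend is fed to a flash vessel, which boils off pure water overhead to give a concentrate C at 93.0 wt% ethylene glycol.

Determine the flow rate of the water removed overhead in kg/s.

390.9 kg/s

ethylene glycol entering = 1181×0.723 + 310.9×0.547 = 1023.9 kg/s.
All ethylene glycol reports to C, so C = 1023.9/0.930 = 1101 kg/s.
Total feed = 1491.9 kg/s; overhead = 1491.9 − 1101 = 390.91 kg/s.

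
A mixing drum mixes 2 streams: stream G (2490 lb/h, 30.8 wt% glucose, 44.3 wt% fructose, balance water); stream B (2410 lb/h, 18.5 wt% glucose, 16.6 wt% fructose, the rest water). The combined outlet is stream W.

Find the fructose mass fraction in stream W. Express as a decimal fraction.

0.3068

Total flow out = 2490 + 2410 = 4900 lb/h.
fructose in = 2490×0.443 + 2410×0.166 = 1503.1 lb/h.
fructose mass fraction in W = 1503.1/4900 = 0.3068.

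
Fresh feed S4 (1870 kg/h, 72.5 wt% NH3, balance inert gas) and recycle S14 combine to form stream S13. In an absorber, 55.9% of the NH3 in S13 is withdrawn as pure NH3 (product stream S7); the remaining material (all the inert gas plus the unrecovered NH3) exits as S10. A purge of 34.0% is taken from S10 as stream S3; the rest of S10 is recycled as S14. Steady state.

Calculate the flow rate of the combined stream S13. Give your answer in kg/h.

inert gas enters only via S4 and leaves only via the purge: 1870×0.275 = 0.340×(inert gas in S10), and the absorber passes all inert gas, so inert gas in S13 = inert gas in S10 = 1512.5 kg/h.
NH3 in S13: m_A = 1870×0.725 + (1−0.340)·(1−0.559)·m_A, so m_A = 1355.8/0.7089 = 1912.4 kg/h.
S13 = 1912.4 + 1512.5 = 3424.9 kg/h.

3425 kg/h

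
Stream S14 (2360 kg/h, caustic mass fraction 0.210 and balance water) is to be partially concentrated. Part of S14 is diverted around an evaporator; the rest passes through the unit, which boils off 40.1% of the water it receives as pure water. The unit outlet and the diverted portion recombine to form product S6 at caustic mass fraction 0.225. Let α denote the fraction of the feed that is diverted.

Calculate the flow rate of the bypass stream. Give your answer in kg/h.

All 2360×0.210 = 495.6 kg/h of caustic reaches S6, so S6 = 495.6/0.225 = 2202.7 kg/h and vapour = 157.33 kg/h.
The evaporator receives (1−α)·2360 of feed at 0.790 water and removes 0.401 of that water:
0.401×0.790×(1−α)×2360 = 157.33
(1−α) = 157.33/747.62 = 0.2104;  α = 0.7896.
Bypass flow = 0.7896×2360 = 1863.4 kg/h.

1863 kg/h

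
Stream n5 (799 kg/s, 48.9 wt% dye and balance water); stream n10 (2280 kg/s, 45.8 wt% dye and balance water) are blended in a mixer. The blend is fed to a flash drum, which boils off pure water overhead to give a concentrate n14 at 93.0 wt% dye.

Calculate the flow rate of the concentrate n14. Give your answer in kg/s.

dye entering = 799×0.489 + 2280×0.458 = 1435 kg/s.
All dye reports to n14, so n14 = 1435/0.930 = 1543 kg/s.

1543 kg/s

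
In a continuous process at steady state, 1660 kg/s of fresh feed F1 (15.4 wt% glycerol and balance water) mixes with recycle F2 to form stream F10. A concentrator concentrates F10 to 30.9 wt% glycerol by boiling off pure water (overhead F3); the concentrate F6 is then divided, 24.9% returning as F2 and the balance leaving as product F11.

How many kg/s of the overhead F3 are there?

Overall glycerol balance (none leaves overhead): glycerol in fresh feed = glycerol in product, i.e. 1660×0.154 = (1−0.249)·F6·0.309.
F6 = 255.64/(0.309×0.751) = 1101.6 kg/s.
Recycle F2 = 0.249×1101.6 = 274.3 kg/s.
Combined feed F10 = 1660 + 274.3 = 1934.3 kg/s.
Overhead F3 = F10 − F6 = 1934.3 − 1101.6 = 832.69 kg/s.

832.7 kg/s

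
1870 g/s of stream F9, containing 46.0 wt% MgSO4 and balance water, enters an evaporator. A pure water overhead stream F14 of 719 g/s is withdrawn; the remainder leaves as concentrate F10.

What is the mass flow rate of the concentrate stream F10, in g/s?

Concentrate = 1870 − 719 = 1151 g/s.

1151 g/s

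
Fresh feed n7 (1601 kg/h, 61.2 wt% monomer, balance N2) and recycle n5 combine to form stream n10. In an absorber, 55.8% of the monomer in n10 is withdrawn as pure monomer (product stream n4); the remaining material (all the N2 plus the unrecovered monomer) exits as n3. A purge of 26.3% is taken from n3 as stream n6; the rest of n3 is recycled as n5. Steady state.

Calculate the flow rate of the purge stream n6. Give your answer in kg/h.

N2 enters only via n7 and leaves only via the purge: 1601×0.388 = 0.263×(N2 in n3), and the absorber passes all N2, so N2 in n10 = N2 in n3 = 2361.9 kg/h.
monomer in n10: m_A = 1601×0.612 + (1−0.263)·(1−0.558)·m_A, so m_A = 979.81/0.6742 = 1453.2 kg/h.
n3 = (1−0.558)×1453.2 + 2361.9 = 3004.2 kg/h.
Purge n6 = 0.263×3004.2 = 790.12 kg/h.

790.1 kg/h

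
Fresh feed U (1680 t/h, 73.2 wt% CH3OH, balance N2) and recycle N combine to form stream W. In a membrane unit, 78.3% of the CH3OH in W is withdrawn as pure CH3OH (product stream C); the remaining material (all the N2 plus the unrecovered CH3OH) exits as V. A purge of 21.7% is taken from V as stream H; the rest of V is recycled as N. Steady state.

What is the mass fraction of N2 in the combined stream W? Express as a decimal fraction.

0.583

N2 enters only via U and leaves only via the purge: 1680×0.268 = 0.217×(N2 in V), and the membrane unit passes all N2, so N2 in W = N2 in V = 2074.8 t/h.
CH3OH in W: m_A = 1680×0.732 + (1−0.217)·(1−0.783)·m_A, so m_A = 1229.8/0.8301 = 1481.5 t/h.
W = 1481.5 + 2074.8 = 3556.3 t/h.
N2 fraction in W = 2074.8/3556.3 = 0.583.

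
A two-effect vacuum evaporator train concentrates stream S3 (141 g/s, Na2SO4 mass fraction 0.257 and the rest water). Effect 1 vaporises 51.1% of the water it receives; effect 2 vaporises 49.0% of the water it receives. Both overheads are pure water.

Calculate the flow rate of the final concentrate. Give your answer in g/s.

62.36 g/s

water in feed = 141×0.743 = 104.76 g/s.
After stage 1: water left = (1−0.511)×104.76 = 51.229; stream total = 87.466 g/s.
After stage 2: water left = (1−0.490)×51.229 = 26.127; final concentrate = 62.364 g/s.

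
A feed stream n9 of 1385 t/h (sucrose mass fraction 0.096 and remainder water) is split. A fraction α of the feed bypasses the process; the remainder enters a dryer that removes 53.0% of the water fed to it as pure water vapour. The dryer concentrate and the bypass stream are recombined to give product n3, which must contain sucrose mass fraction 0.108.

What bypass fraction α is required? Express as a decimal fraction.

0.768

All 1385×0.096 = 132.96 t/h of sucrose reaches n3, so n3 = 132.96/0.108 = 1231.1 t/h and vapour = 153.89 t/h.
The evaporator receives (1−α)·1385 of feed at 0.904 water and removes 0.530 of that water:
0.530×0.904×(1−α)×1385 = 153.89
(1−α) = 153.89/663.58 = 0.2319;  α = 0.7681.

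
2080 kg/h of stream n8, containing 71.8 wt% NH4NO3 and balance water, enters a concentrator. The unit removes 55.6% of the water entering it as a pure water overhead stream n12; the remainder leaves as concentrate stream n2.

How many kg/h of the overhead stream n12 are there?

water entering = 2080×0.282 = 586.56 kg/h; overhead removed = 0.556×586.56 = 326.13 kg/h.

326.1 kg/h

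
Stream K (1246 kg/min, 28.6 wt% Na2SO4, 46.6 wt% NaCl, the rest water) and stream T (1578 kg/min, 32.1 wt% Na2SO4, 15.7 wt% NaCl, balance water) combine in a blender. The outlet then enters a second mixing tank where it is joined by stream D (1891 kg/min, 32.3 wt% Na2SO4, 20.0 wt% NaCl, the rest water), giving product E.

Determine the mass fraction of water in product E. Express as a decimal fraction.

Overall, product flow = 4715 kg/min.
water in = 1246×0.248 + 1578×0.522 + 1891×0.477 = 2034.7 kg/min.
water fraction in E = 0.432.

0.432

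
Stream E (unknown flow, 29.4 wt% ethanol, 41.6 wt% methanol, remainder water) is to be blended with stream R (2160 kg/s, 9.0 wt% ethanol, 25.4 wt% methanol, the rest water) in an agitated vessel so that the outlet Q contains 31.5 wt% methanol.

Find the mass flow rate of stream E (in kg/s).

Let E be the unknown flow. Total out = 2160 + E.
methanol balance: 548.64 + 0.416·E = 0.315·(2160 + E)
(0.416 − 0.315)·E = 0.315×2160 − 548.64 = 131.76
E = 131.76 / 0.101 = 1304.6 kg/s

1305 kg/s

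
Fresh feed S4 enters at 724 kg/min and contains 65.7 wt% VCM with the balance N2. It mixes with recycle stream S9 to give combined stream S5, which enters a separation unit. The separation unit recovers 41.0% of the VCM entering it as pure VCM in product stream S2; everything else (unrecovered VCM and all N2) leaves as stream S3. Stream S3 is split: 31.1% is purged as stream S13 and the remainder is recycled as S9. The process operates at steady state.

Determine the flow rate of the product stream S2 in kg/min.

328.6 kg/min

VCM in S5: m_A = 724×0.657 + (1−0.311)·(1−0.410)·m_A, so m_A = 475.67/0.5935 = 801.48 kg/min.
Product S2 = 0.410×801.48 = 328.61 kg/min.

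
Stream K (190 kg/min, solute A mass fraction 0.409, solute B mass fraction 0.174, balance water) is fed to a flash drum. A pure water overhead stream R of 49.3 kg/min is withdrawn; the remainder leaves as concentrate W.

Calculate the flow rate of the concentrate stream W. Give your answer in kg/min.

140.7 kg/min

Concentrate = 190 − 49.3 = 140.7 kg/min.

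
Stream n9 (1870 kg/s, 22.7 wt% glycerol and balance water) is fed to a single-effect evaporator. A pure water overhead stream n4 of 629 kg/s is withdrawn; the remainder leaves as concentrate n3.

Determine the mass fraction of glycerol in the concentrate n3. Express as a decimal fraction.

glycerol is not removed: 1870×0.227 = 424.49 kg/s of glycerol enters n3.
Concentrate = 1870 − 629 = 1241 kg/s.
Mass fraction = 424.49/1241 = 0.342.

0.342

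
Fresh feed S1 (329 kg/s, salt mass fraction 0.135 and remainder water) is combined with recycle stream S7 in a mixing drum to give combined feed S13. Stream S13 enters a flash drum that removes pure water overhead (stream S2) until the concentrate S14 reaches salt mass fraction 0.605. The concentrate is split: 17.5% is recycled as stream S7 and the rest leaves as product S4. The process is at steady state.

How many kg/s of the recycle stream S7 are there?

15.57 kg/s

Overall salt balance (none leaves overhead): salt in fresh feed = salt in product, i.e. 329×0.135 = (1−0.175)·S14·0.605.
S14 = 44.415/(0.605×0.825) = 88.986 kg/s.
Recycle S7 = 0.175×88.986 = 15.573 kg/s.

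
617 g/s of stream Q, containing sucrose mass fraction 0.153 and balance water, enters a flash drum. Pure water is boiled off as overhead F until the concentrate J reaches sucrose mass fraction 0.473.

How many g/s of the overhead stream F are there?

417.4 g/s

sucrose is conserved: 617×0.153 = 94.401 g/s all reports to the concentrate.
Concentrate = 94.401/(target fraction) = 199.58 g/s.
Overhead = 617 − 199.58 = 417.42 g/s.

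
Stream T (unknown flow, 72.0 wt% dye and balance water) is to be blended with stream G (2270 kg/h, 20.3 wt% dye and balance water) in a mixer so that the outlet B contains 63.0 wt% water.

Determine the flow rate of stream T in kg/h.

Let T be the unknown flow. Total out = 2270 + T.
water balance: 1809.2 + 0.280·T = 0.630·(2270 + T)
(0.280 − 0.630)·T = 0.630×2270 − 1809.2 = -379.09
T = -379.09 / -0.350 = 1083.1 kg/h

1083 kg/h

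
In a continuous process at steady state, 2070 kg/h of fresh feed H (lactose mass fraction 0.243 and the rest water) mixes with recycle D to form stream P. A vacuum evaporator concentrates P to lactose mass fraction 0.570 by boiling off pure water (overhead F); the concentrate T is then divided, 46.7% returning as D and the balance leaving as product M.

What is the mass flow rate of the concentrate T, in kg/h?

Overall lactose balance (none leaves overhead): lactose in fresh feed = lactose in product, i.e. 2070×0.243 = (1−0.467)·T·0.570.
T = 503.01/(0.570×0.533) = 1655.7 kg/h.

1656 kg/h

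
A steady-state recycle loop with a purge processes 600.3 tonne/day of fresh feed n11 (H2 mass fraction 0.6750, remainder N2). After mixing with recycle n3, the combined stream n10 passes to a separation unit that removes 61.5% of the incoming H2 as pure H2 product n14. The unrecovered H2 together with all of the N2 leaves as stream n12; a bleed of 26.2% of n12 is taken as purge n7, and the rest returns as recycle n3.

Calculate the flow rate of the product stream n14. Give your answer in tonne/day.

348.1 tonne/day

H2 in n10: m_A = 600.3×0.675 + (1−0.262)·(1−0.615)·m_A, so m_A = 405.2/0.7159 = 566.03 tonne/day.
Product n14 = 0.615×566.03 = 348.11 tonne/day.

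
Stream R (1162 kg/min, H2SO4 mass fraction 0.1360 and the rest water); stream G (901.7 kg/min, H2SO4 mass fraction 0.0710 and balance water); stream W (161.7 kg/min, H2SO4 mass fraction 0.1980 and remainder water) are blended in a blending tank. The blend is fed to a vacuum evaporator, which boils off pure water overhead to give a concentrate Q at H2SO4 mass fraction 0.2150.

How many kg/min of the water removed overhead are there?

H2SO4 entering = 1162×0.136 + 901.7×0.071 + 161.7×0.198 = 254.07 kg/min.
All H2SO4 reports to Q, so Q = 254.07/0.215 = 1181.7 kg/min.
Total feed = 2225.4 kg/min; overhead = 2225.4 − 1181.7 = 1043.7 kg/min.

1044 kg/min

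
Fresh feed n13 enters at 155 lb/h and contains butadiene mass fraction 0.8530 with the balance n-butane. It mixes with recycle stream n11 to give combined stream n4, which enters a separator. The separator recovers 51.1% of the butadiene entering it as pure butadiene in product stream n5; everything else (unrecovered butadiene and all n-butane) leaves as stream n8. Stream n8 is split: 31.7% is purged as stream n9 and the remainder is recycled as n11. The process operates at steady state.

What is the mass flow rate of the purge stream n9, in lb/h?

53.56 lb/h

n-butane enters only via n13 and leaves only via the purge: 155×0.147 = 0.317×(n-butane in n8), and the separator passes all n-butane, so n-butane in n4 = n-butane in n8 = 71.877 lb/h.
butadiene in n4: m_A = 155×0.853 + (1−0.317)·(1−0.511)·m_A, so m_A = 132.22/0.6660 = 198.52 lb/h.
n8 = (1−0.511)×198.52 + 71.877 = 168.95 lb/h.
Purge n9 = 0.317×168.95 = 53.558 lb/h.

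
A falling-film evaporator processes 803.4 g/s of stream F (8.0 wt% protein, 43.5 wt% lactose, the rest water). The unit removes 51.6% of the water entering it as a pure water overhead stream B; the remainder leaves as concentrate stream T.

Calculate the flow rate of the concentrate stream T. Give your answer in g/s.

water entering = 803.4×0.485 = 389.65 g/s; overhead removed = 0.516×389.65 = 201.06 g/s.
Concentrate = 803.4 − 201.06 = 602.34 g/s.

602.3 g/s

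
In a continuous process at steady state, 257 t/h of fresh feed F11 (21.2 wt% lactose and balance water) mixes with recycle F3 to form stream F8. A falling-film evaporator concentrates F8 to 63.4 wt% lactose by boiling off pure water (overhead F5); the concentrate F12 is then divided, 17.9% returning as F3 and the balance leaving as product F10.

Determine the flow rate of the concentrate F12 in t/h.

104.7 t/h

Overall lactose balance (none leaves overhead): lactose in fresh feed = lactose in product, i.e. 257×0.212 = (1−0.179)·F12·0.634.
F12 = 54.484/(0.634×0.821) = 104.67 t/h.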